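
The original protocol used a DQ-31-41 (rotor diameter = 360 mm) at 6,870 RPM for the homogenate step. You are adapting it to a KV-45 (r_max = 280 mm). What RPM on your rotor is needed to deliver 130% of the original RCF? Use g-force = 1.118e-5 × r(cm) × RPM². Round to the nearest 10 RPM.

6280 RPM

Original rotor: r = 360 mm / 2 = 180 mm = 18 cm
RCF = 1.118 × 10⁻⁵ × r × N²
RCF_original = 1.118 × 10⁻⁵ × 18 × (6870)² = 1.118 × 10⁻⁵ × 18 × 47,196,900 ≈ 9,497.9 × g
Target RCF = 1.3 × 9,497.9 ≈ 12,347.3 × g
Your rotor: r = 280 mm = 28.0 cm
12,347.3 = 1.118 × 10⁻⁵ × 28 × N²
N² = 12,347.3 / (31.304 × 10⁻⁵) = 39,443,202
N ≈ √39,443,202 ≈ 6,280.4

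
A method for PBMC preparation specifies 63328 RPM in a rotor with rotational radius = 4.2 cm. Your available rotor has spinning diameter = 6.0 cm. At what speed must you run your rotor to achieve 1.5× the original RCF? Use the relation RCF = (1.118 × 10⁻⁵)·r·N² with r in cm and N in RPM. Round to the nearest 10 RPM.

RCF_original = 1.118 × 10⁻⁵ × 4.2 × (63328)² = 1.118 × 10⁻⁵ × 4.2 × 4,010,435,584 ≈ 188,314 × g
Target RCF = 1.5 × 188,314 ≈ 282,471 × g
Your rotor: r = 6.0 / 2 = 3 cm
282,471 = 1.118 × 10⁻⁵ × 3 × N²
N² = 282,471 / (3.354 × 10⁻⁵) = 8,421,914,132
N ≈ √8,421,914,132 ≈ 91,771.0

91770 RPM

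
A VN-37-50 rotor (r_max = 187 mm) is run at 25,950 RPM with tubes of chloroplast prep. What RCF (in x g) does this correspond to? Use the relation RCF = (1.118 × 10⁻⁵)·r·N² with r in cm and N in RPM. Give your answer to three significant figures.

141000 x g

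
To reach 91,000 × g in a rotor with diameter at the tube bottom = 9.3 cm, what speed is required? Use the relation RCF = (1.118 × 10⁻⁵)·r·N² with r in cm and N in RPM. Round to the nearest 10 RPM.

r = 9.3 / 2 = 4.65 cm
91,000 = 1.118 × 10⁻⁵ × 4.65 × N²
N² = 91,000 / (5.1987 × 10⁻⁵) = 1,750,437,609
N ≈ √1,750,437,609 ≈ 41,838.2

41840 RPM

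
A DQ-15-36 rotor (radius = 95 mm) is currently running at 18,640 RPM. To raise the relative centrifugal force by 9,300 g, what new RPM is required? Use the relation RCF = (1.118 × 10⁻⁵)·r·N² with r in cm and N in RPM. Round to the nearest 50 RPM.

≈ 20850 RPM

r = 95 mm = 9.5 cm
Current RCF = 1.118 × 10⁻⁵ × 9.5 × (18640)² = 1.118 × 10⁻⁵ × 9.5 × 347,449,600 ≈ 36,902.6 × g
Target RCF = 36,902.6 + 9,300 = 46,202.6 × g
N² = 46,202.6 / (10.621 × 10⁻⁵) = 435,011,769
N ≈ √435,011,769 ≈ 20,856.9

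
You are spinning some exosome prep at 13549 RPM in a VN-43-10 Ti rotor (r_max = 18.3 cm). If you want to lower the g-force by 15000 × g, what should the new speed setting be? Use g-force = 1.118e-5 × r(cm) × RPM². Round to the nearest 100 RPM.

Current RCF = 1.118 × 10⁻⁵ × 18.3 × (13549)² = 1.118 × 10⁻⁵ × 18.3 × 183,575,401 ≈ 37,558.4 × g
Target RCF = 37,558.4 − 15,000 = 22,558.4 × g
N² = 22,558.4 / (20.4594 × 10⁻⁵) = 110,259,343
N ≈ √110,259,343 ≈ 10,500.4

N₂ ≈ 10500 RPM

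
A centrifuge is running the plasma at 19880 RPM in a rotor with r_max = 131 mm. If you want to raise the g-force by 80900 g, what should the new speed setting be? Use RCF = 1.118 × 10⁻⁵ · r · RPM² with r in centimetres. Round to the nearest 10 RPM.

r = 131 mm = 13.1 cm
Current RCF = 1.118 × 10⁻⁵ × 13.1 × (19880)² = 1.118 × 10⁻⁵ × 13.1 × 395,214,400 ≈ 57,882.3 × g
Target RCF = 57,882.3 + 80,900 = 138,782.3 × g
N² = 138,782.3 / (14.6458 × 10⁻⁵) = 947,591,118
N ≈ √947,591,118 ≈ 30,783.0

30780 RPM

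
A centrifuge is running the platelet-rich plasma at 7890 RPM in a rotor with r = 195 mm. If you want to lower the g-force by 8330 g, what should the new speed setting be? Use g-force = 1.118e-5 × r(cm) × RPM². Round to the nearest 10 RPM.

r = 195 mm = 19.5 cm
Current RCF = 1.118 × 10⁻⁵ × 19.5 × (7890)² = 1.118 × 10⁻⁵ × 19.5 × 62,252,100 ≈ 13,571.6 × g
Target RCF = 13,571.6 − 8,330 = 5,241.6 × g
N² = 5,241.6 / (21.801 × 10⁻⁵) = 24,042,934
N ≈ √24,042,934 ≈ 4,903.4

N₂ ≈ 4900 RPM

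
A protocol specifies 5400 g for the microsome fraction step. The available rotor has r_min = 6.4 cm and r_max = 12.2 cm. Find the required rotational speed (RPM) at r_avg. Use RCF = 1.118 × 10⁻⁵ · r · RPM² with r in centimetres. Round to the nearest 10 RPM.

7210 RPM

r_avg = (6.4 + 12.2) / 2 = 9.3 cm
RCF = 1.118 × 10⁻⁵ × r × N²
5,400 = 1.118 × 10⁻⁵ × 9.3 × N²
N² = 5,400 / (10.3974 × 10⁻⁵) = 51,936,061
N ≈ √51,936,061 ≈ 7,206.7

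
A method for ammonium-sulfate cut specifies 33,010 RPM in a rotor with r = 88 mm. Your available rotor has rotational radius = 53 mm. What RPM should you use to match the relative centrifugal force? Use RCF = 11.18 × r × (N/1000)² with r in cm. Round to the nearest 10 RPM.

42540 RPM

Original rotor: r = 88 mm = 8.8 cm
RCF_original = 11.18 × 8.8 × (33.01)² = 11.18 × 8.8 × 1,089.6601 ≈ 107,205.1 × g
Your rotor: r = 53 mm = 5.3 cm
107,205.1 = 11.18 × 5.3 × (N/1000)²
(N/1000)² = 107,205.1 / 59.254 = 1809.247
N = 1000 × √1809.247 ≈ 42,535.2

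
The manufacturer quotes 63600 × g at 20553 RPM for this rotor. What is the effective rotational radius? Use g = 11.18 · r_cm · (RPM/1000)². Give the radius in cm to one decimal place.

RCF = 11.18 × r × (N/1000)²
63600 = 11.18 × r × (20.553)²
r = 63600 / (11.18 × 422.425809) = 63600 / 4722.721 ≈ 13.467 cm

r ≈ 13.5 cm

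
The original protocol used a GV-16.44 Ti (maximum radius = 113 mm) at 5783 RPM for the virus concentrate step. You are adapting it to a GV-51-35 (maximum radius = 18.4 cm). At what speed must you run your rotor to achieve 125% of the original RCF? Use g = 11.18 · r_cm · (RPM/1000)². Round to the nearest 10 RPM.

≈ 5070 RPM

Original rotor: r = 113 mm = 11.3 cm
RCF_original = 11.18 × 11.3 × (5.783)² = 11.18 × 11.3 × 33.443089 ≈ 4,225 × g
Target RCF = 1.25 × 4,225 ≈ 5,281.2 × g
5,281.2 = 11.18 × 18.4 × (N/1000)²
(N/1000)² = 5,281.2 / 205.712 = 25.67279
N = 1000 × √25.67279 ≈ 5,066.8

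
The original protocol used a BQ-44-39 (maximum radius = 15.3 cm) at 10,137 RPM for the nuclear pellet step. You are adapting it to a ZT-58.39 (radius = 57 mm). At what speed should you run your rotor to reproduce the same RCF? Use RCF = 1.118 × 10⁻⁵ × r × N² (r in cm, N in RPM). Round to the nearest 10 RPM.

RCF = 1.118 × 10⁻⁵ × r × N²
RCF_original = 1.118 × 10⁻⁵ × 15.3 × (10137)² = 1.118 × 10⁻⁵ × 15.3 × 102,758,769 ≈ 17,577.3 × g
Your rotor: r = 57 mm = 5.7 cm
17,577.3 = 1.118 × 10⁻⁵ × 5.7 × N²
N² = 17,577.3 / (6.3726 × 10⁻⁵) = 275,826,193
N ≈ √275,826,193 ≈ 16,608.0

≈ 16610 RPM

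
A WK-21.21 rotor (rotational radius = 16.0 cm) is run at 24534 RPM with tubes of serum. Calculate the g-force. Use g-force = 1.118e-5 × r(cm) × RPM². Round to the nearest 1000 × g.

RCF ≈ 108000 ×g

RCF = 1.118 × 10⁻⁵ × r × N²
RCF = 1.118 × 10⁻⁵ × 16 × (24534)² = 1.118 × 10⁻⁵ × 16 × 601,917,156 ≈ 107,670.9 × g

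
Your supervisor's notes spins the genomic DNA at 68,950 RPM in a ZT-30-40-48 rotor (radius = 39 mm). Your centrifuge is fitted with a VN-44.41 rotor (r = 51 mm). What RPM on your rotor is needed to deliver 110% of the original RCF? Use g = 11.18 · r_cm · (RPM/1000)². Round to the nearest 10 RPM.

Original rotor: r = 39 mm = 3.9 cm
RCF_original = 11.18 × 3.9 × (68.95)² = 11.18 × 3.9 × 4,754.1025 ≈ 207,288.4 × g
Target RCF = 1.1 × 207,288.4 ≈ 228,017.2 × g
Your rotor: r = 51 mm = 5.1 cm
228,017.2 = 11.18 × 5.1 × (N/1000)²
(N/1000)² = 228,017.2 / 57.018 = 3999.039
N = 1000 × √3999.039 ≈ 63,238.0

63240 RPM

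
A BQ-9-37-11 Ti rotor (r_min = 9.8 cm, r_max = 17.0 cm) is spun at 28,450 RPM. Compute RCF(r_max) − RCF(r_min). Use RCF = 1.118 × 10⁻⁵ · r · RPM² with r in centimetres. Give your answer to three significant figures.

ΔRCF = 1.118 × 10⁻⁵ × (r_max − r_min) × N² = 1.118 × 10⁻⁵ × 7.2 × 809,402,500 ≈ 65,153.7

ΔRCF ≈ 65200 x g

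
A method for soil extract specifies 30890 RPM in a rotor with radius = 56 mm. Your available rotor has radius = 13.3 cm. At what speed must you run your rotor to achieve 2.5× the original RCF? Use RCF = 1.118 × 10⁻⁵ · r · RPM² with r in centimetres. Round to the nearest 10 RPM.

Original rotor: r = 56 mm = 5.6 cm
RCF_original = 1.118 × 10⁻⁵ × 5.6 × (30890)² = 1.118 × 10⁻⁵ × 5.6 × 954,192,100 ≈ 59,740.1 × g
Target RCF = 2.5 × 59,740.1 ≈ 149,350.2 × g
149,350.2 = 1.118 × 10⁻⁵ × 13.3 × N²
N² = 149,350.2 / (14.8694 × 10⁻⁵) = 1,004,413,090
N ≈ √1,004,413,090 ≈ 31,692.5

≈ 31690 RPM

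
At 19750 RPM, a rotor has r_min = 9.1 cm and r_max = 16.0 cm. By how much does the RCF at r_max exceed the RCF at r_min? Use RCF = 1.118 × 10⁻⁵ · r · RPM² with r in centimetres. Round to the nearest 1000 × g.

ΔRCF ≈ 30000 ×g

RCF_max = 1.118 × 10⁻⁵ × 16 × (19750)² = 1.118 × 10⁻⁵ × 16 × 390,062,500 ≈ 69,774.4 × g
RCF_min = 1.118 × 10⁻⁵ × 9.1 × (19750)² = 1.118 × 10⁻⁵ × 9.1 × 390,062,500 ≈ 39,684.2 × g
ΔRCF = 69,774.4 − 39,684.2 = 30,090.2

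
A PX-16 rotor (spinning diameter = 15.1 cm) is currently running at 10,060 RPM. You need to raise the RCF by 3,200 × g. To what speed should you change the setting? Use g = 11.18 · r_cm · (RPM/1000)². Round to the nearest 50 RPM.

≈ 11800 RPM

r = 15.1 / 2 = 7.55 cm
Current RCF = 11.18 × 7.55 × (10.06)² = 11.18 × 7.55 × 101.2036 ≈ 8,542.5 × g
Target RCF = 8,542.5 + 3,200 = 11,742.5 × g
(N/1000)² = 11,742.5 / 84.409 = 139.1143
N = 1000 × √139.1143 ≈ 11,794.7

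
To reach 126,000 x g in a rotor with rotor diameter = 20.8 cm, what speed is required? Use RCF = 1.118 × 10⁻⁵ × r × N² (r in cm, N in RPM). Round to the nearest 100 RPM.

N ≈ 32900 RPM

r = 20.8 / 2 = 10.4 cm
126,000 = 1.118 × 10⁻⁵ × 10.4 × N²
N² = 126,000 / (11.6272 × 10⁻⁵) = 1,083,665,887
N ≈ √1,083,665,887 ≈ 32,919.1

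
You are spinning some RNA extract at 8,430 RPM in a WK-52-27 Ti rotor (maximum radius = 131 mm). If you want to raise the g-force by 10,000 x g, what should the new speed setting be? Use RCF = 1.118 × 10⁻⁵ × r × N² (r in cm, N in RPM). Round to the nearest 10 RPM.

≈ 11800 RPM

r = 131 mm = 13.1 cm
Current RCF = 1.118 × 10⁻⁵ × 13.1 × (8430)² = 1.118 × 10⁻⁵ × 13.1 × 71,064,900 ≈ 10,408 × g
Target RCF = 10,408 + 10,000 = 20,408 × g
N² = 20,408 / (14.6458 × 10⁻⁵) = 139,343,703
N ≈ √139,343,703 ≈ 11,804.4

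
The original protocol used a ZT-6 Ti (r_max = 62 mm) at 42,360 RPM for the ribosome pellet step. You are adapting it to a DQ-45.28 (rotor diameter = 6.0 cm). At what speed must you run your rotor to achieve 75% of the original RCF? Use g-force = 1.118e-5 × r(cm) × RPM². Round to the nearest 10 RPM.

Original rotor: r = 62 mm = 6.2 cm
RCF_original = 1.118 × 10⁻⁵ × 6.2 × (42360)² = 1.118 × 10⁻⁵ × 6.2 × 1,794,369,600 ≈ 124,378.5 × g
Target RCF = 0.75 × 124,378.5 ≈ 93,283.9 × g
Your rotor: r = 6.0 / 2 = 3 cm
93,283.9 = 1.118 × 10⁻⁵ × 3 × N²
N² = 93,283.9 / (3.354 × 10⁻⁵) = 2,781,273,107
N ≈ √2,781,273,107 ≈ 52,737.8

≈ 52740 RPM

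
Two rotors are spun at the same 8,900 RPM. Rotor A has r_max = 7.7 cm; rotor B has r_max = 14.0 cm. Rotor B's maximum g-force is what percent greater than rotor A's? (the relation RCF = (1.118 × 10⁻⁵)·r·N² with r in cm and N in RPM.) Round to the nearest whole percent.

82%

At equal RPM, RCF scales linearly with r: ratio = 14.0 / 7.7 = 1.8182.
So rotor B delivers 81.8% more g-force.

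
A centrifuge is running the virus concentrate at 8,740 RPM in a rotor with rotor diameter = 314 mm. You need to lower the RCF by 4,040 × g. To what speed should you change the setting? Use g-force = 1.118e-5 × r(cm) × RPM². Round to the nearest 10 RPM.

r = 314 mm / 2 = 157 mm = 15.7 cm
Current RCF = 1.118 × 10⁻⁵ × 15.7 × (8740)² = 1.118 × 10⁻⁵ × 15.7 × 76,387,600 ≈ 13,408 × g
Target RCF = 13,408 − 4,040 = 9,368 × g
N² = 9,368 / (17.5526 × 10⁻⁵) = 53,371,011
N ≈ √53,371,011 ≈ 7,305.5

≈ 7310 RPM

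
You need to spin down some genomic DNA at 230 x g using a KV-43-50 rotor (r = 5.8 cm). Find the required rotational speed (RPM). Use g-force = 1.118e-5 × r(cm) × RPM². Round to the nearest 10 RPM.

≈ 1880 RPM

RCF = 1.118 × 10⁻⁵ × r × N²
230 = 1.118 × 10⁻⁵ × 5.8 × N²
N² = 230 / (6.4844 × 10⁻⁵) = 3,546,974
N ≈ √3,546,974 ≈ 1,883.3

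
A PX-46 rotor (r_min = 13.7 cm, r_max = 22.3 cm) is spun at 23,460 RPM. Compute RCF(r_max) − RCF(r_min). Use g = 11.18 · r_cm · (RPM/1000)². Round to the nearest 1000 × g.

ΔRCF ≈ 53000 × g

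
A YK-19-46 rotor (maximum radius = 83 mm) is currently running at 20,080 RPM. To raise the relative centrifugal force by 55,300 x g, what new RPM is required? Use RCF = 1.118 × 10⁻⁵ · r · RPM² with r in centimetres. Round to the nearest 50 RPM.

31600 RPM

r = 83 mm = 8.3 cm
Current RCF = 1.118 × 10⁻⁵ × 8.3 × (20080)² = 1.118 × 10⁻⁵ × 8.3 × 403,206,400 ≈ 37,415.1 × g
Target RCF = 37,415.1 + 55,300 = 92,715.1 × g
N² = 92,715.1 / (9.2794 × 10⁻⁵) = 999,149,730
N ≈ √999,149,730 ≈ 31,609.3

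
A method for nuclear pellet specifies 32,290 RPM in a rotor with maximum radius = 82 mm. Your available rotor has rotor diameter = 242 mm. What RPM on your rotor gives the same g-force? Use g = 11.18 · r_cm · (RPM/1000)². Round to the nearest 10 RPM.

Original rotor: r = 82 mm = 8.2 cm
RCF = 11.18 × r × (N/1000)²
RCF_original = 11.18 × 8.2 × (32.29)² = 11.18 × 8.2 × 1,042.6441 ≈ 95,585.4 × g
Your rotor: r = 242 mm / 2 = 121 mm = 12.1 cm
95,585.4 = 11.18 × 12.1 × (N/1000)²
(N/1000)² = 95,585.4 / 135.278 = 706.585
N = 1000 × √706.585 ≈ 26,581.7

26580 RPM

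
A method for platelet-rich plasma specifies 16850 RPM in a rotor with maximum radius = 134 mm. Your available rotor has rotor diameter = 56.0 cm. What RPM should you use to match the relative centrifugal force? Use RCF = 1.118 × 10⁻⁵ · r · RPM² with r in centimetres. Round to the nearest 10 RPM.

11660 RPM

Original rotor: r = 134 mm = 13.4 cm
RCF_original = 1.118 × 10⁻⁵ × 13.4 × (16850)² = 1.118 × 10⁻⁵ × 13.4 × 283,922,500 ≈ 42,535 × g
Your rotor: r = 56.0 / 2 = 28 cm
42,535 = 1.118 × 10⁻⁵ × 28 × N²
N² = 42,535 / (31.304 × 10⁻⁵) = 135,877,204
N ≈ √135,877,204 ≈ 11,656.6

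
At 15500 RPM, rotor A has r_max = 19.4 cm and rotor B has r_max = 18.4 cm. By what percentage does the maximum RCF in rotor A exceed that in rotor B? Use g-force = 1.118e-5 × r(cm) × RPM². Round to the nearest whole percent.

5%

At equal RPM, RCF scales linearly with r: ratio = 19.4 / 18.4 = 1.0543.
So rotor A delivers 5.4% more g-force.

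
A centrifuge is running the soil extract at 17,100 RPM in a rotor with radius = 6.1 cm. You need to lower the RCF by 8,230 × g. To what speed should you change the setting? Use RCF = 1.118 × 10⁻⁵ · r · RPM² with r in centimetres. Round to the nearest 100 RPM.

Current RCF = 1.118 × 10⁻⁵ × 6.1 × (17100)² = 1.118 × 10⁻⁵ × 6.1 × 292,410,000 ≈ 19,941.8 × g
Target RCF = 19,941.8 − 8,230 = 11,711.8 × g
N² = 11,711.8 / (6.8198 × 10⁻⁵) = 171,732,309
N ≈ √171,732,309 ≈ 13,104.7

≈ 13100 RPM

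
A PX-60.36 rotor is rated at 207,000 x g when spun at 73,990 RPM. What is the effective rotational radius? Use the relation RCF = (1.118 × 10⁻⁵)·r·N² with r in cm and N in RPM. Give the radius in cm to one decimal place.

≈ 3.4 cm

207000 = 1.118 × 10⁻⁵ × r × (73990)²
r = 207000 / (1.118 × 10⁻⁵ × 5,474,520,100) = 207000 / 61205.13 ≈ 3.382 cm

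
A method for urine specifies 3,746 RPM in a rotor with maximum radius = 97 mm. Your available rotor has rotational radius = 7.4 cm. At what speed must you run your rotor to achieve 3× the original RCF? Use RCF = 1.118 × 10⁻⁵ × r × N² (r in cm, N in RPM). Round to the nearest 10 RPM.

Original rotor: r = 97 mm = 9.7 cm
RCF_original = 1.118 × 10⁻⁵ × 9.7 × (3746)² = 1.118 × 10⁻⁵ × 9.7 × 14,032,516 ≈ 1,521.8 × g
Target RCF = 3 × 1,521.8 ≈ 4,565.4 × g
4,565.4 = 1.118 × 10⁻⁵ × 7.4 × N²
N² = 4,565.4 / (8.2732 × 10⁻⁵) = 55,183,001
N ≈ √55,183,001 ≈ 7,428.5

7430 RPM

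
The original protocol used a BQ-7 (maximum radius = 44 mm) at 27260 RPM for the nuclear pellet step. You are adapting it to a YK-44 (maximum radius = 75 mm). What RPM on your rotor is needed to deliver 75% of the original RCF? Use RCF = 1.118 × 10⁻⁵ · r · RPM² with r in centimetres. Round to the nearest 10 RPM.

Original rotor: r = 44 mm = 4.4 cm
RCF_original = 1.118 × 10⁻⁵ × 4.4 × (27260)² = 1.118 × 10⁻⁵ × 4.4 × 743,107,600 ≈ 36,554.9 × g
Target RCF = 0.75 × 36,554.9 ≈ 27,416.2 × g
Your rotor: r = 75 mm = 7.5 cm
27,416.2 = 1.118 × 10⁻⁵ × 7.5 × N²
N² = 27,416.2 / (8.385 × 10⁻⁵) = 326,967,203
N ≈ √326,967,203 ≈ 18,082.2

18080 RPM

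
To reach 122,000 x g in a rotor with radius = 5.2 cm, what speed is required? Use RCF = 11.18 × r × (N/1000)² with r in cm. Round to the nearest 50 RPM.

122,000 = 11.18 × 5.2 × (N/1000)²
(N/1000)² = 122,000 / 58.136 = 2098.528
N = 1000 × √2098.528 ≈ 45,809.7

≈ 45800 RPM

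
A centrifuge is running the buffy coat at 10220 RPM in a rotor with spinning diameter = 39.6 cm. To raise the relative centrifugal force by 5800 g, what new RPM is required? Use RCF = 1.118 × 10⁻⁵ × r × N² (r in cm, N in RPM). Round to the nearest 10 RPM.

N₂ ≈ 11430 RPM

r = 39.6 / 2 = 19.8 cm
Current RCF = 1.118 × 10⁻⁵ × 19.8 × (10220)² = 1.118 × 10⁻⁵ × 19.8 × 104,448,400 ≈ 23,121.1 × g
Target RCF = 23,121.1 + 5,800 = 28,921.1 × g
N² = 28,921.1 / (22.1364 × 10⁻⁵) = 130,649,518
N ≈ √130,649,518 ≈ 11,430.2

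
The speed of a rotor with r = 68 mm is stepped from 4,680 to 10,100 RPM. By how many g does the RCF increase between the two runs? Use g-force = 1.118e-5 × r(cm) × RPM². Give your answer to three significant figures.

r = 68 mm = 6.8 cm
RCF₁ = 1.118 × 10⁻⁵ × 6.8 × (4680)² = 1.118 × 10⁻⁵ × 6.8 × 21,902,400 ≈ 1,665.1 × g
RCF₂ = 1.118 × 10⁻⁵ × 6.8 × (10100)² = 1.118 × 10⁻⁵ × 6.8 × 102,010,000 ≈ 7,755.2 × g
Increase = 7,755.2 − 1,665.1 = 6,090.1

≈ 6090 g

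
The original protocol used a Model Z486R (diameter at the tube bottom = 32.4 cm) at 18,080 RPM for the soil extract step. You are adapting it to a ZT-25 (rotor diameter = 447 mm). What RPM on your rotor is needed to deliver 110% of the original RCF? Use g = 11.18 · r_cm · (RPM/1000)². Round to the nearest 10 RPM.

≈ 16140 RPM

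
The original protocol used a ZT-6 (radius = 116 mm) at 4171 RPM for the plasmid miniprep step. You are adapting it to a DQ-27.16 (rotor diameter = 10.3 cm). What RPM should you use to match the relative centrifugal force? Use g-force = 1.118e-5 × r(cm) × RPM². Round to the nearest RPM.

Original rotor: r = 116 mm = 11.6 cm
RCF_original = 1.118 × 10⁻⁵ × 11.6 × (4171)² = 1.118 × 10⁻⁵ × 11.6 × 17,397,241 ≈ 2,256.2 × g
Your rotor: r = 10.3 / 2 = 5.15 cm
2,256.2 = 1.118 × 10⁻⁵ × 5.15 × N²
N² = 2,256.2 / (5.7577 × 10⁻⁵) = 39,185,786
N ≈ √39,185,786 ≈ 6,259.9

≈ 6260 RPM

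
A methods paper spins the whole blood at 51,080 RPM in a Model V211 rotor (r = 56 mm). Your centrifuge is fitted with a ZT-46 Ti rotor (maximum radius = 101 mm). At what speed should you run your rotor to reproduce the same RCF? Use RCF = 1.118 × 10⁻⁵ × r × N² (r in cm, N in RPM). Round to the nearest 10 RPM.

Original rotor: r = 56 mm = 5.6 cm
RCF = 1.118 × 10⁻⁵ × r × N²
RCF_original = 1.118 × 10⁻⁵ × 5.6 × (51080)² = 1.118 × 10⁻⁵ × 5.6 × 2,609,166,400 ≈ 163,354.7 × g
Your rotor: r = 101 mm = 10.1 cm
163,354.7 = 1.118 × 10⁻⁵ × 10.1 × N²
N² = 163,354.7 / (11.2918 × 10⁻⁵) = 1,446,666,608
N ≈ √1,446,666,608 ≈ 38,035.1

≈ 38040 RPM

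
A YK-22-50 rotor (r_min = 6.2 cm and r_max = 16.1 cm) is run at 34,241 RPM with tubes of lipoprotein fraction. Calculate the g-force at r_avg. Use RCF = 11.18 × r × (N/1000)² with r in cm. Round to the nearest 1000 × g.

r_avg = (6.2 + 16.1) / 2 = 11.15 cm
RCF = 11.18 × r × (N/1000)²
RCF = 11.18 × 11.15 × (34.241)² = 11.18 × 11.15 × 1,172.446081 ≈ 146,153.6 × g

RCF ≈ 146000 g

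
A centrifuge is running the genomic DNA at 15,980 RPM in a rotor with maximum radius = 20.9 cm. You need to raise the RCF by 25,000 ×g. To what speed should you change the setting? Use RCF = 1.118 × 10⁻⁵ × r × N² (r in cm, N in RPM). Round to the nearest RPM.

N₂ ≈ 19036 RPM

Current RCF = 1.118 × 10⁻⁵ × 20.9 × (15980)² = 1.118 × 10⁻⁵ × 20.9 × 255,360,400 ≈ 59,668 × g
Target RCF = 59,668 + 25,000 = 84,668 × g
N² = 84,668 / (23.3662 × 10⁻⁵) = 362,352,458
N ≈ √362,352,458 ≈ 19,035.6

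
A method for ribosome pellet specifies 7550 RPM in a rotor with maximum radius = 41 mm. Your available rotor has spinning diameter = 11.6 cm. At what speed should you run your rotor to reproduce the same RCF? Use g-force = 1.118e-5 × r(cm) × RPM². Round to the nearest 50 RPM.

6350 RPM

Original rotor: r = 41 mm = 4.1 cm
RCF_original = 1.118 × 10⁻⁵ × 4.1 × (7550)² = 1.118 × 10⁻⁵ × 4.1 × 57,002,500 ≈ 2,612.9 × g
Your rotor: r = 11.6 / 2 = 5.8 cm
2,612.9 = 1.118 × 10⁻⁵ × 5.8 × N²
N² = 2,612.9 / (6.4844 × 10⁻⁵) = 40,295,170
N ≈ √40,295,170 ≈ 6,347.8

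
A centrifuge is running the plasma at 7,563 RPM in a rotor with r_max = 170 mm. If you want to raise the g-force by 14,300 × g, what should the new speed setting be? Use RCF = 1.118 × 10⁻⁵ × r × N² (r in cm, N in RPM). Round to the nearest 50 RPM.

≈ 11500 RPM

r = 170 mm = 17.0 cm
Current RCF = 1.118 × 10⁻⁵ × 17 × (7563)² = 1.118 × 10⁻⁵ × 17 × 57,198,969 ≈ 10,871.2 × g
Target RCF = 10,871.2 + 14,300 = 25,171.2 × g
N² = 25,171.2 / (19.006 × 10⁻⁵) = 132,438,177
N ≈ √132,438,177 ≈ 11,508.2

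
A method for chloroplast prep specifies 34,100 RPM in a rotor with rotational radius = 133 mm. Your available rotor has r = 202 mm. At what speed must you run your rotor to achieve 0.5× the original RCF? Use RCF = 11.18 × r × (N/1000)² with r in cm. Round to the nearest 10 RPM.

Original rotor: r = 133 mm = 13.3 cm
RCF_original = 11.18 × 13.3 × (34.1)² = 11.18 × 13.3 × 1,162.81 ≈ 172,902.9 × g
Target RCF = 0.5 × 172,902.9 ≈ 86,451.4 × g
Your rotor: r = 202 mm = 20.2 cm
86,451.4 = 11.18 × 20.2 × (N/1000)²
(N/1000)² = 86,451.4 / 225.836 = 382.8061
N = 1000 × √382.8061 ≈ 19,565.4

19570 RPM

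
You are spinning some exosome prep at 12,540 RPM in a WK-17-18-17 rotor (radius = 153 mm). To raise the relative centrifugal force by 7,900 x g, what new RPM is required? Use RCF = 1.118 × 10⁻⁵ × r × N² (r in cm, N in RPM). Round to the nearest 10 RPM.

≈ 14260 RPM

r = 153 mm = 15.3 cm
Current RCF = 1.118 × 10⁻⁵ × 15.3 × (12540)² = 1.118 × 10⁻⁵ × 15.3 × 157,251,600 ≈ 26,898.5 × g
Target RCF = 26,898.5 + 7,900 = 34,798.5 × g
N² = 34,798.5 / (17.1054 × 10⁻⁵) = 203,435,757
N ≈ √203,435,757 ≈ 14,263.1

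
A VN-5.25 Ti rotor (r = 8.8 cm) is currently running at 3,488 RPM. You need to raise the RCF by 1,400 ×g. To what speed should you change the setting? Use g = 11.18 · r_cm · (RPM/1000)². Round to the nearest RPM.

5138 RPM

Current RCF = 11.18 × 8.8 × (3.488)² = 11.18 × 8.8 × 12.166144 ≈ 1,197 × g
Target RCF = 1,197 + 1,400 = 2,597 × g
(N/1000)² = 2,597 / 98.384 = 26.39657
N = 1000 × √26.39657 ≈ 5,137.8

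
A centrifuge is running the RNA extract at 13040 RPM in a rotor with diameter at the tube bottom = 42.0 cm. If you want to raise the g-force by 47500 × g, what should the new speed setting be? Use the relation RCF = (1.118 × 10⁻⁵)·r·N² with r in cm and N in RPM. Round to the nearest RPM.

r = 42.0 / 2 = 21 cm
Current RCF = 1.118 × 10⁻⁵ × 21 × (13040)² = 1.118 × 10⁻⁵ × 21 × 170,041,600 ≈ 39,922.4 × g
Target RCF = 39,922.4 + 47,500 = 87,422.4 × g
N² = 87,422.4 / (23.478 × 10⁻⁵) = 372,358,804
N ≈ √372,358,804 ≈ 19,296.6

N₂ ≈ 19297 RPM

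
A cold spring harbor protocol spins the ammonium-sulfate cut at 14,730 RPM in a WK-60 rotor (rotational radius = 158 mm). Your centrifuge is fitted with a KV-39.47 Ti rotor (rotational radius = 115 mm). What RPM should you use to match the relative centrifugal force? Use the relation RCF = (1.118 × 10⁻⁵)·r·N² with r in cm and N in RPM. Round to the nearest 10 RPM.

≈ 17270 RPM

Original rotor: r = 158 mm = 15.8 cm
RCF_original = 1.118 × 10⁻⁵ × 15.8 × (14730)² = 1.118 × 10⁻⁵ × 15.8 × 216,972,900 ≈ 38,327 × g
Your rotor: r = 115 mm = 11.5 cm
38,327 = 1.118 × 10⁻⁵ × 11.5 × N²
N² = 38,327 / (12.857 × 10⁻⁵) = 298,102,201
N ≈ √298,102,201 ≈ 17,265.6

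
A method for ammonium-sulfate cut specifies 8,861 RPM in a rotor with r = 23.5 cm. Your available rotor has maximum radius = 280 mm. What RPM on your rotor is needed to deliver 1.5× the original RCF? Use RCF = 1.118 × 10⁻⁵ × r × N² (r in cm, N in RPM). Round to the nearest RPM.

RCF_original = 1.118 × 10⁻⁵ × 23.5 × (8861)² = 1.118 × 10⁻⁵ × 23.5 × 78,517,321 ≈ 20,628.9 × g
Target RCF = 1.5 × 20,628.9 ≈ 30,943.4 × g
Your rotor: r = 280 mm = 28.0 cm
30,943.4 = 1.118 × 10⁻⁵ × 28 × N²
N² = 30,943.4 / (31.304 × 10⁻⁵) = 98,848,071
N ≈ √98,848,071 ≈ 9,942.2

9942 RPM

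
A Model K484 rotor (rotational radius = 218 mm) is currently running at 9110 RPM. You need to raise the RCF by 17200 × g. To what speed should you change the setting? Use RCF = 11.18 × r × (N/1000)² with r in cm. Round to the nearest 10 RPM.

r = 218 mm = 21.8 cm
Current RCF = 11.18 × 21.8 × (9.11)² = 11.18 × 21.8 × 82.9921 ≈ 20,227.2 × g
Target RCF = 20,227.2 + 17,200 = 37,427.2 × g
(N/1000)² = 37,427.2 / 243.724 = 153.5639
N = 1000 × √153.5639 ≈ 12,392.1

12390 RPM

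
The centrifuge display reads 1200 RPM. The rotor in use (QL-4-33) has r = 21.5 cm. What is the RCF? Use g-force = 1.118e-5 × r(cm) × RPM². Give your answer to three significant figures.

≈ 346 ×g

RCF = 1.118 × 10⁻⁵ × r × N²
RCF = 1.118 × 10⁻⁵ × 21.5 × (1200)² = 1.118 × 10⁻⁵ × 21.5 × 1,440,000 ≈ 346.1 × g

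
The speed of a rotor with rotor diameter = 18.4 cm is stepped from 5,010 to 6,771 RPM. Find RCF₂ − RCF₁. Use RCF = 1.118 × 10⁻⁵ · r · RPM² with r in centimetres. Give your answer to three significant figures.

2130 g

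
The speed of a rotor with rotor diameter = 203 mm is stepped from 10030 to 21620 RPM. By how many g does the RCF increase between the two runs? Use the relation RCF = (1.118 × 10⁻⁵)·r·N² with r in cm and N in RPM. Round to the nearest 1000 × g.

r = 203 mm / 2 = 101.5 mm = 10.15 cm
RCF₁ = 1.118 × 10⁻⁵ × 10.15 × (10030)² = 1.118 × 10⁻⁵ × 10.15 × 100,600,900 ≈ 11,415.9 × g
RCF₂ = 1.118 × 10⁻⁵ × 10.15 × (21620)² = 1.118 × 10⁻⁵ × 10.15 × 467,424,400 ≈ 53,041.9 × g
Increase = 53,041.9 − 11,415.9 = 41,626

≈ 42000 g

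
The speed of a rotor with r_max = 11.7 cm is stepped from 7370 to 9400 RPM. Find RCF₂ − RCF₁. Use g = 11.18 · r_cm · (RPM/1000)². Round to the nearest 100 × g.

4500 g

RCF₁ = 11.18 × 11.7 × (7.37)² = 11.18 × 11.7 × 54.3169 ≈ 7,105 × g
RCF₂ = 11.18 × 11.7 × (9.4)² = 11.18 × 11.7 × 88.36 ≈ 11,558 × g
Increase = 11,558 − 7,105 = 4,453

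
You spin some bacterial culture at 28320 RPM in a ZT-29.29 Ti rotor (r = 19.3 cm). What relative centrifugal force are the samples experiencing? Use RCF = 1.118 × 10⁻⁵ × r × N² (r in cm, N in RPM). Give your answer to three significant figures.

RCF = 1.118 × 10⁻⁵ × 19.3 × (28320)² = 1.118 × 10⁻⁵ × 19.3 × 802,022,400 ≈ 173,055.6 × g

≈ 173000 g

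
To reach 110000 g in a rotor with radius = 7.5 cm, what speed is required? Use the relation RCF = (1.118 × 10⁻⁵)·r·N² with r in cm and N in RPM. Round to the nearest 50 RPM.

36200 RPM

110,000 = 1.118 × 10⁻⁵ × 7.5 × N²
N² = 110,000 / (8.385 × 10⁻⁵) = 1,311,866,428
N ≈ √1,311,866,428 ≈ 36,219.7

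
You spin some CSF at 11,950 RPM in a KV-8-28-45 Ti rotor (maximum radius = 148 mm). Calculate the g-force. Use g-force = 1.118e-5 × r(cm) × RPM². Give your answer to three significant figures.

23600 × g

r = 148 mm = 14.8 cm
RCF = 1.118 × 10⁻⁵ × r × N²
RCF = 1.118 × 10⁻⁵ × 14.8 × (11950)² = 1.118 × 10⁻⁵ × 14.8 × 142,802,500 ≈ 23,628.7 × g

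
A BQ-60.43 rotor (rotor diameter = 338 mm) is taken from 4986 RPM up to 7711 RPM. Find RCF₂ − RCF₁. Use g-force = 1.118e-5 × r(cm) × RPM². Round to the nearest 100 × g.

6500 × g

r = 338 mm / 2 = 169 mm = 16.9 cm
RCF₁ = 1.118 × 10⁻⁵ × 16.9 × (4986)² = 1.118 × 10⁻⁵ × 16.9 × 24,860,196 ≈ 4,697.1 × g
RCF₂ = 1.118 × 10⁻⁵ × 16.9 × (7711)² = 1.118 × 10⁻⁵ × 16.9 × 59,459,521 ≈ 11,234.4 × g
Increase = 11,234.4 − 4,697.1 = 6,537.3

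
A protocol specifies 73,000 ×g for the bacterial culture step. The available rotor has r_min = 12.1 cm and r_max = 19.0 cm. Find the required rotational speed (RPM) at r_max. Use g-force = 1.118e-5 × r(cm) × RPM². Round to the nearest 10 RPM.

Use r_max = 19.0 cm.
73,000 = 1.118 × 10⁻⁵ × 19 × N²
N² = 73,000 / (21.242 × 10⁻⁵) = 343,658,789
N ≈ √343,658,789 ≈ 18,538.0

N ≈ 18540 RPM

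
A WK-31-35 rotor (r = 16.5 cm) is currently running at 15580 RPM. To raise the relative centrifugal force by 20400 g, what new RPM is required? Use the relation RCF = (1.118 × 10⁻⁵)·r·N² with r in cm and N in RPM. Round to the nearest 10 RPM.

18800 RPM

Current RCF = 1.118 × 10⁻⁵ × 16.5 × (15580)² = 1.118 × 10⁻⁵ × 16.5 × 242,736,400 ≈ 44,777.6 × g
Target RCF = 44,777.6 + 20,400 = 65,177.6 × g
N² = 65,177.6 / (18.447 × 10⁻⁵) = 353,323,576
N ≈ √353,323,576 ≈ 18,796.9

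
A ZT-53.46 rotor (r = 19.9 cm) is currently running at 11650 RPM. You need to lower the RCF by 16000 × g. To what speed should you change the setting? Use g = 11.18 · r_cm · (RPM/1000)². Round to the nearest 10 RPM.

≈ 7990 RPM

Current RCF = 11.18 × 19.9 × (11.65)² = 11.18 × 19.9 × 135.7225 ≈ 30,195.8 × g
Target RCF = 30,195.8 − 16,000 = 14,195.8 × g
(N/1000)² = 14,195.8 / 222.482 = 63.80651
N = 1000 × √63.80651 ≈ 7,987.9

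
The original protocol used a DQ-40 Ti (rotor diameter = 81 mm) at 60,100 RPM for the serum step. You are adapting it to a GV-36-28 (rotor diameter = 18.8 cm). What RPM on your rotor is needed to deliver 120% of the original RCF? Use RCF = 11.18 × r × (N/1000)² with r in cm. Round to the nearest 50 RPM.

≈ 43200 RPM

Original rotor: r = 81 mm / 2 = 40.5 mm = 4.05 cm
RCF = 11.18 × r × (N/1000)²
RCF_original = 11.18 × 4.05 × (60.1)² = 11.18 × 4.05 × 3,612.01 ≈ 163,548.2 × g
Target RCF = 1.2 × 163,548.2 ≈ 196,257.8 × g
Your rotor: r = 18.8 / 2 = 9.4 cm
196,257.8 = 11.18 × 9.4 × (N/1000)²
(N/1000)² = 196,257.8 / 105.092 = 1867.486
N = 1000 × √1867.486 ≈ 43,214.4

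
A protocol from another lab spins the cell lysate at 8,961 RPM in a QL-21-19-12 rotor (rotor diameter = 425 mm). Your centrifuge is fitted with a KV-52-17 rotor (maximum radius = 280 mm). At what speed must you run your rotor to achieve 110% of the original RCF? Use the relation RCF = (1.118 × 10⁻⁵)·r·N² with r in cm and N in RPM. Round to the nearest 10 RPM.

Original rotor: r = 425 mm / 2 = 212.5 mm = 21.25 cm
RCF_original = 1.118 × 10⁻⁵ × 21.25 × (8961)² = 1.118 × 10⁻⁵ × 21.25 × 80,299,521 ≈ 19,077.2 × g
Target RCF = 1.1 × 19,077.2 ≈ 20,984.9 × g
Your rotor: r = 280 mm = 28.0 cm
20,984.9 = 1.118 × 10⁻⁵ × 28 × N²
N² = 20,984.9 / (31.304 × 10⁻⁵) = 67,035,842
N ≈ √67,035,842 ≈ 8,187.5

≈ 8190 RPM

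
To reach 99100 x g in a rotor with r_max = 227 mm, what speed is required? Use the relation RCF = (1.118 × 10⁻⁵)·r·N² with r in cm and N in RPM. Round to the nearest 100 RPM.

19800 RPM

r = 227 mm = 22.7 cm
99,100 = 1.118 × 10⁻⁵ × 22.7 × N²
N² = 99,100 / (25.3786 × 10⁻⁵) = 390,486,473
N ≈ √390,486,473 ≈ 19,760.7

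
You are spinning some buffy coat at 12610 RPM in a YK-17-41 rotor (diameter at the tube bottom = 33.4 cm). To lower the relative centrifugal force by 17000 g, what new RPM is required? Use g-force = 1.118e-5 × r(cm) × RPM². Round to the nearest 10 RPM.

r = 33.4 / 2 = 16.7 cm
Current RCF = 1.118 × 10⁻⁵ × 16.7 × (12610)² = 1.118 × 10⁻⁵ × 16.7 × 159,012,100 ≈ 29,688.5 × g
Target RCF = 29,688.5 − 17,000 = 12,688.5 × g
N² = 12,688.5 / (18.6706 × 10⁻⁵) = 67,959,787
N ≈ √67,959,787 ≈ 8,243.8

8240 RPM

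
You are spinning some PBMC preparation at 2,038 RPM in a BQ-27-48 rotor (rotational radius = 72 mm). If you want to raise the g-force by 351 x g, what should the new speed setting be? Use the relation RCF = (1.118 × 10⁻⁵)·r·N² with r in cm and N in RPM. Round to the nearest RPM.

r = 72 mm = 7.2 cm
Current RCF = 1.118 × 10⁻⁵ × 7.2 × (2038)² = 1.118 × 10⁻⁵ × 7.2 × 4,153,444 ≈ 334.3 × g
Target RCF = 334.3 + 351 = 685.3 × g
N² = 685.3 / (8.0496 × 10⁻⁵) = 8,513,467
N ≈ √8,513,467 ≈ 2,917.8

N₂ ≈ 2918 RPM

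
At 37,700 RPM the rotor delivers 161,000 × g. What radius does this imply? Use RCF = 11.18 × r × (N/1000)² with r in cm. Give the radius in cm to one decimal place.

161000 = 11.18 × r × (37.7)²
r = 161000 / (11.18 × 1421.29) = 161000 / 15890.02 ≈ 10.132 cm

≈ 10.1 cm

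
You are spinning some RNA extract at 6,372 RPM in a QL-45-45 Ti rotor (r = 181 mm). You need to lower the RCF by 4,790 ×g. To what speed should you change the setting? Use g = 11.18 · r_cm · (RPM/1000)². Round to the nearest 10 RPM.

r = 181 mm = 18.1 cm
Current RCF = 11.18 × 18.1 × (6.372)² = 11.18 × 18.1 × 40.602384 ≈ 8,216.2 × g
Target RCF = 8,216.2 − 4,790 = 3,426.2 × g
(N/1000)² = 3,426.2 / 202.358 = 16.93138
N = 1000 × √16.93138 ≈ 4,114.8

N₂ ≈ 4110 RPM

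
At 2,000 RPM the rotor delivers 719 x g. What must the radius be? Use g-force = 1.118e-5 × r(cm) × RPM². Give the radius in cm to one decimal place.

719 = 1.118 × 10⁻⁵ × r × (2000)²
r = 719 / (1.118 × 10⁻⁵ × 4,000,000) = 719 / 44.72 ≈ 16.078 cm

r ≈ 16.1 cm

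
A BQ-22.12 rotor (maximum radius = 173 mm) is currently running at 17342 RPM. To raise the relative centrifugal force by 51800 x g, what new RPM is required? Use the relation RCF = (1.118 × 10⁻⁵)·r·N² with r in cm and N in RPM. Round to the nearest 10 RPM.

23840 RPM

r = 173 mm = 17.3 cm
Current RCF = 1.118 × 10⁻⁵ × 17.3 × (17342)² = 1.118 × 10⁻⁵ × 17.3 × 300,744,964 ≈ 58,168.3 × g
Target RCF = 58,168.3 + 51,800 = 109,968.3 × g
N² = 109,968.3 / (19.3414 × 10⁻⁵) = 568,564,323
N ≈ √568,564,323 ≈ 23,844.6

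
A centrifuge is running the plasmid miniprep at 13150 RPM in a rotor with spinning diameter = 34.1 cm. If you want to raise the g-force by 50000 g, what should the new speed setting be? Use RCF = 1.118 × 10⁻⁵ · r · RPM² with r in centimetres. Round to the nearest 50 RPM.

≈ 20850 RPM

r = 34.1 / 2 = 17.05 cm
Current RCF = 1.118 × 10⁻⁵ × 17.05 × (13150)² = 1.118 × 10⁻⁵ × 17.05 × 172,922,500 ≈ 32,962.3 × g
Target RCF = 32,962.3 + 50,000 = 82,962.3 × g
N² = 82,962.3 / (19.0619 × 10⁻⁵) = 435,225,764
N ≈ √435,225,764 ≈ 20,862.1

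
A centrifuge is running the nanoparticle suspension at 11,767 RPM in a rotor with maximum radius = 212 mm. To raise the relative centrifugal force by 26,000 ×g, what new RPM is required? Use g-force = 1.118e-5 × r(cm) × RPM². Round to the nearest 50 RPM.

r = 212 mm = 21.2 cm
Current RCF = 1.118 × 10⁻⁵ × 21.2 × (11767)² = 1.118 × 10⁻⁵ × 21.2 × 138,462,289 ≈ 32,817.8 × g
Target RCF = 32,817.8 + 26,000 = 58,817.8 × g
N² = 58,817.8 / (23.7016 × 10⁻⁵) = 248,159,618
N ≈ √248,159,618 ≈ 15,753.1

≈ 15750 RPM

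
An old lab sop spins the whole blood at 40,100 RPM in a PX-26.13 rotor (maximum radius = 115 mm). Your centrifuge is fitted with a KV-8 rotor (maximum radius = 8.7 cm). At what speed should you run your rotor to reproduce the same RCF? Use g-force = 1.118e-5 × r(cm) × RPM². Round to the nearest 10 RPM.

Original rotor: r = 115 mm = 11.5 cm
RCF_original = 1.118 × 10⁻⁵ × 11.5 × (40100)² = 1.118 × 10⁻⁵ × 11.5 × 1,608,010,000 ≈ 206,741.8 × g
206,741.8 = 1.118 × 10⁻⁵ × 8.7 × N²
N² = 206,741.8 / (9.7266 × 10⁻⁵) = 2,125,529,990
N ≈ √2,125,529,990 ≈ 46,103.5

46100 RPM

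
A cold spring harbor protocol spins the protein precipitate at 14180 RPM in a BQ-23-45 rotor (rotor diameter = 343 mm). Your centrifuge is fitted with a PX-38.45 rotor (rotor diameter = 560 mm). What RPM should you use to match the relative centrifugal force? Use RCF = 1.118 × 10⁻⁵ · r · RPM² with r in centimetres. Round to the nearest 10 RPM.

Original rotor: r = 343 mm / 2 = 171.5 mm = 17.15 cm
RCF = 1.118 × 10⁻⁵ × r × N²
RCF_original = 1.118 × 10⁻⁵ × 17.15 × (14180)² = 1.118 × 10⁻⁵ × 17.15 × 201,072,400 ≈ 38,553 × g
Your rotor: r = 560 mm / 2 = 280 mm = 28 cm
38,553 = 1.118 × 10⁻⁵ × 28 × N²
N² = 38,553 / (31.304 × 10⁻⁵) = 123,156,785
N ≈ √123,156,785 ≈ 11,097.6

≈ 11100 RPM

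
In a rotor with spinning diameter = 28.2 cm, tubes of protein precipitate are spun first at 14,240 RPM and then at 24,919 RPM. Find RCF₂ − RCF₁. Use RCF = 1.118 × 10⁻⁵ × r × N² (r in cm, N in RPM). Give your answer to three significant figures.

65900 g

r = 28.2 / 2 = 14.1 cm
RCF₁ = 1.118 × 10⁻⁵ × 14.1 × (14240)² = 1.118 × 10⁻⁵ × 14.1 × 202,777,600 ≈ 31,965.5 × g
RCF₂ = 1.118 × 10⁻⁵ × 14.1 × (24919)² = 1.118 × 10⁻⁵ × 14.1 × 620,956,561 ≈ 97,886.4 × g
Increase = 97,886.4 − 31,965.5 = 65,920.9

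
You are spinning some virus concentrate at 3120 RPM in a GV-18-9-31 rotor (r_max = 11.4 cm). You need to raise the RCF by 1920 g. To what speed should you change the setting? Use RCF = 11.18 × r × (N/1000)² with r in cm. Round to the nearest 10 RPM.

≈ 4980 RPM

Current RCF = 11.18 × 11.4 × (3.12)² = 11.18 × 11.4 × 9.7344 ≈ 1,240.7 × g
Target RCF = 1,240.7 + 1,920 = 3,160.7 × g
(N/1000)² = 3,160.7 / 127.452 = 24.79914
N = 1000 × √24.79914 ≈ 4,979.9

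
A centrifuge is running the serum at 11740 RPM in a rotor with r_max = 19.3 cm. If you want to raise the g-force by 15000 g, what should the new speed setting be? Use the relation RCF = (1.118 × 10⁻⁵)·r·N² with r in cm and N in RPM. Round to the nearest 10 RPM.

14400 RPM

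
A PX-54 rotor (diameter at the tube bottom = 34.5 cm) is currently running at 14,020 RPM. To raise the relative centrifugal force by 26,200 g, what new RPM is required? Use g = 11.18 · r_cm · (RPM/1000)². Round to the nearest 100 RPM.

N₂ ≈ 18200 RPM

r = 34.5 / 2 = 17.25 cm
Current RCF = 11.18 × 17.25 × (14.02)² = 11.18 × 17.25 × 196.5604 ≈ 37,907.7 × g
Target RCF = 37,907.7 + 26,200 = 64,107.7 × g
(N/1000)² = 64,107.7 / 192.855 = 332.414
N = 1000 × √332.414 ≈ 18,232.2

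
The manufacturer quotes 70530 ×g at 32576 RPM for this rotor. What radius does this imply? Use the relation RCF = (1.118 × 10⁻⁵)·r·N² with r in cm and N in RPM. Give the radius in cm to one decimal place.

70530 = 1.118 × 10⁻⁵ × r × (32576)²
r = 70530 / (1.118 × 10⁻⁵ × 1,061,195,776) = 70530 / 11864.17 ≈ 5.945 cm

5.9 cm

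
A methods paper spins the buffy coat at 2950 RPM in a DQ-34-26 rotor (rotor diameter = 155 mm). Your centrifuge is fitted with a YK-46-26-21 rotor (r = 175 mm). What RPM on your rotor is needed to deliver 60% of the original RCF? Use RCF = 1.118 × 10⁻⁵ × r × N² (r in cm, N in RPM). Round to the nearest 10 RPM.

≈ 1520 RPM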